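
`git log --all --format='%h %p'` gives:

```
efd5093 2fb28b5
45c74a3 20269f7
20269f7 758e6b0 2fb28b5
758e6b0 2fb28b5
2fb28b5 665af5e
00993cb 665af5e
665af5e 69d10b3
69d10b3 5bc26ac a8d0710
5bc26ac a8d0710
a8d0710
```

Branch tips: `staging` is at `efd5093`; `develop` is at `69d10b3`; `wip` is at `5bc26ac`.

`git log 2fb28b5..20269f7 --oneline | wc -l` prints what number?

Reachable from 20269f7: {20269f7, 2fb28b5, 5bc26ac, 665af5e, 69d10b3, 758e6b0, a8d0710}.
Reachable from 2fb28b5: {2fb28b5, 5bc26ac, 665af5e, 69d10b3, a8d0710}.
In 20269f7's history but not 2fb28b5's: {20269f7, 758e6b0} — 2 commits.

2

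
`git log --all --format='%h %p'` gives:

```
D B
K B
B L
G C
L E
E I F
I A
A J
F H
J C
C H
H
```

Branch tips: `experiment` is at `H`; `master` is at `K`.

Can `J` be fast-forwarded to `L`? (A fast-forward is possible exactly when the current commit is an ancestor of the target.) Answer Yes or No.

A fast-forward from J to L is possible iff J is an ancestor of L.
Ancestors of L: {A, C, E, F, H, I, J, L}.
J is among them, so fast-forward is possible.

Yes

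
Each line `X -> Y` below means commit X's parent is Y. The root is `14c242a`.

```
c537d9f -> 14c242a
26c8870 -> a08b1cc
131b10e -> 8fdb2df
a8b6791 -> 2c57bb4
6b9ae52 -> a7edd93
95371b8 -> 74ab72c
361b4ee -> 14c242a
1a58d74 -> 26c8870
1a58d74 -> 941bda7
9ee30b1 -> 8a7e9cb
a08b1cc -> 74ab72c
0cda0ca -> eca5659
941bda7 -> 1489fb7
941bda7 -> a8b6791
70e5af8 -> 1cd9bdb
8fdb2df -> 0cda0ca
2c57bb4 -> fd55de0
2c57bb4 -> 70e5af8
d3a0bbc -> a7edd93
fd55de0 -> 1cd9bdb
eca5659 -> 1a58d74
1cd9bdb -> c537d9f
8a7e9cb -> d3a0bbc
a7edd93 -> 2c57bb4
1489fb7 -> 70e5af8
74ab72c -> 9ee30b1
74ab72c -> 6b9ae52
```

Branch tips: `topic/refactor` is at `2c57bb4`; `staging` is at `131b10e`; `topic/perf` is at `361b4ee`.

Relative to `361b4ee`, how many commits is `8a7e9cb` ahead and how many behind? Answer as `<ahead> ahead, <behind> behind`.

8 ahead, 1 behind

Reachable from 8a7e9cb: {14c242a, 1cd9bdb, 2c57bb4, 70e5af8, 8a7e9cb, a7edd93, c537d9f, d3a0bbc, fd55de0}.
Reachable from 361b4ee: {14c242a, 361b4ee}.
Only in 8a7e9cb's history (ahead): {1cd9bdb, 2c57bb4, 70e5af8, 8a7e9cb, a7edd93, c537d9f, d3a0bbc, fd55de0} — 8.
Only in 361b4ee's history (behind): {361b4ee} — 1.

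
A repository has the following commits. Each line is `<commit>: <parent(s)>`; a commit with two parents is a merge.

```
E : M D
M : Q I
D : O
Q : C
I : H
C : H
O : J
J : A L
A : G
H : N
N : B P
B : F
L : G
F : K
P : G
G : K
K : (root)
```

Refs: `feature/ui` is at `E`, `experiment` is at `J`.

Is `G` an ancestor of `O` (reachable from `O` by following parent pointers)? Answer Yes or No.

Ancestors of O (commits reachable by following parents): {A, G, J, K, L, O}.
G is in that set, so it is an ancestor of O.

Yes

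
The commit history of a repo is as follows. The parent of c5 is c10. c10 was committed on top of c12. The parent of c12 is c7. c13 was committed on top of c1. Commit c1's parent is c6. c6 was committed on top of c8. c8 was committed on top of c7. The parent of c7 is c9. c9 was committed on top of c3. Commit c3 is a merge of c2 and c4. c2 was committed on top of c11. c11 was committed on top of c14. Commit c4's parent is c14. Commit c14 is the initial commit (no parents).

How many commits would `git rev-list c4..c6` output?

7

Reachable from c6: {c11, c14, c2, c3, c4, c6, c7, c8, c9}.
Reachable from c4: {c14, c4}.
In c6's history but not c4's: {c11, c2, c3, c6, c7, c8, c9} — 7 commits.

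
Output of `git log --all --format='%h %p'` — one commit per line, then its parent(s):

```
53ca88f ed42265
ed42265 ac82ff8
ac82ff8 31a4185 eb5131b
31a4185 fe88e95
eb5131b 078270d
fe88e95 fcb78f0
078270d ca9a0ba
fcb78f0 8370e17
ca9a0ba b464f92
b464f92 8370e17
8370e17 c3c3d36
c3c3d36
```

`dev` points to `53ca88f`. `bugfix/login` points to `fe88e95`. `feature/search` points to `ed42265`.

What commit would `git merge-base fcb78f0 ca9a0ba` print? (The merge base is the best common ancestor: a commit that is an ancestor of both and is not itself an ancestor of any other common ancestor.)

8370e17

Ancestors of fcb78f0: {8370e17, c3c3d36, fcb78f0}.
Ancestors of ca9a0ba: {8370e17, b464f92, c3c3d36, ca9a0ba}.
Common ancestors: {8370e17, c3c3d36}.
Among these, 8370e17 is not an ancestor of any other common ancestor — it is the merge base.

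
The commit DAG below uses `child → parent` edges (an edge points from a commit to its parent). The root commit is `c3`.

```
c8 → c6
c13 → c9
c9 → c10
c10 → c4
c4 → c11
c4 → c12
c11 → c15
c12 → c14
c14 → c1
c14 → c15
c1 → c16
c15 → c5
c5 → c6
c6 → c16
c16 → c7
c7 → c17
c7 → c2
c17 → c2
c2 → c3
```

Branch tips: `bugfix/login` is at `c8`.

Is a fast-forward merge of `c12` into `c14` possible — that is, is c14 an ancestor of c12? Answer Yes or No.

A fast-forward from c14 to c12 is possible iff c14 is an ancestor of c12.
Ancestors of c12: {c1, c12, c14, c15, c16, c17, c2, c3, c5, c6, c7}.
c14 is among them, so fast-forward is possible.

Yes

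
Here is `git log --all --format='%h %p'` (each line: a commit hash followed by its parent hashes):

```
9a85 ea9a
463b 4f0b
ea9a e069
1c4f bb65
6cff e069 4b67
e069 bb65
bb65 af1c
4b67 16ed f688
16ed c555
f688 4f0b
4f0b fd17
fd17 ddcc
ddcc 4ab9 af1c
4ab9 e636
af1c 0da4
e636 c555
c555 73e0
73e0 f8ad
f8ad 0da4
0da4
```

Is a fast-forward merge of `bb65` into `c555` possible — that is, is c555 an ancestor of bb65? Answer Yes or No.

A fast-forward from c555 to bb65 is possible iff c555 is an ancestor of bb65.
Ancestors of bb65: {0da4, af1c, bb65}.
c555 is not among them, so fast-forward is not possible.

No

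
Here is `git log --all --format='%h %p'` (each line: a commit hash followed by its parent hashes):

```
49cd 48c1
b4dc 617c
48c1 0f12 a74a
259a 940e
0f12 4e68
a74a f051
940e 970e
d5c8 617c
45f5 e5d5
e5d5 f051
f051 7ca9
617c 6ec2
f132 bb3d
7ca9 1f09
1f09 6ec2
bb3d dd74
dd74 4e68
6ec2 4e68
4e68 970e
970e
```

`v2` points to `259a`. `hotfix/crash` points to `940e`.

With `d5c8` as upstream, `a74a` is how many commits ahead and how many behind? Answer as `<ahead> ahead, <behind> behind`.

Reachable from a74a: {1f09, 4e68, 6ec2, 7ca9, 970e, a74a, f051}.
Reachable from d5c8: {4e68, 617c, 6ec2, 970e, d5c8}.
Only in a74a's history (ahead): {1f09, 7ca9, a74a, f051} — 4.
Only in d5c8's history (behind): {617c, d5c8} — 2.

4 ahead, 2 behind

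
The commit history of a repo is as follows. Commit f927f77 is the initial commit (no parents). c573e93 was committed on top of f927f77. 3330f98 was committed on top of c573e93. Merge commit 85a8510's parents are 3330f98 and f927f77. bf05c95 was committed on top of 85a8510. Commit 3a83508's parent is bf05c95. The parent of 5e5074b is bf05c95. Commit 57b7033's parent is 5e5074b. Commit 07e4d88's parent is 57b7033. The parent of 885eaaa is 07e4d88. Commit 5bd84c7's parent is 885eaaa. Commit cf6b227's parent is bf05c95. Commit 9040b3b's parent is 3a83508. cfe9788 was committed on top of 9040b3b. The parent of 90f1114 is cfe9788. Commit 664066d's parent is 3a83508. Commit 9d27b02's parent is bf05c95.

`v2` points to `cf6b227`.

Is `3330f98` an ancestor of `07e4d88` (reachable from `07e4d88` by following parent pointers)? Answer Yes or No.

Yes

Ancestors of 07e4d88 (commits reachable by following parents): {07e4d88, 3330f98, 57b7033, 5e5074b, 85a8510, bf05c95, c573e93, f927f77}.
3330f98 is in that set, so it is an ancestor of 07e4d88.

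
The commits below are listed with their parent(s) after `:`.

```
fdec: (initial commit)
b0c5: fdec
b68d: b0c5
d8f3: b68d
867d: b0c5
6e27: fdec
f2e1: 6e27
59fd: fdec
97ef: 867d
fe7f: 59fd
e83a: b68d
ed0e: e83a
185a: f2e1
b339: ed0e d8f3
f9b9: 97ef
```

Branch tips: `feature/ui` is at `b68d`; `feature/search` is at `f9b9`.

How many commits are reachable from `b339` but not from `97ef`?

5

Reachable from b339: {b0c5, b339, b68d, d8f3, e83a, ed0e, fdec}.
Reachable from 97ef: {867d, 97ef, b0c5, fdec}.
In b339's history but not 97ef's: {b339, b68d, d8f3, e83a, ed0e} — 5 commits.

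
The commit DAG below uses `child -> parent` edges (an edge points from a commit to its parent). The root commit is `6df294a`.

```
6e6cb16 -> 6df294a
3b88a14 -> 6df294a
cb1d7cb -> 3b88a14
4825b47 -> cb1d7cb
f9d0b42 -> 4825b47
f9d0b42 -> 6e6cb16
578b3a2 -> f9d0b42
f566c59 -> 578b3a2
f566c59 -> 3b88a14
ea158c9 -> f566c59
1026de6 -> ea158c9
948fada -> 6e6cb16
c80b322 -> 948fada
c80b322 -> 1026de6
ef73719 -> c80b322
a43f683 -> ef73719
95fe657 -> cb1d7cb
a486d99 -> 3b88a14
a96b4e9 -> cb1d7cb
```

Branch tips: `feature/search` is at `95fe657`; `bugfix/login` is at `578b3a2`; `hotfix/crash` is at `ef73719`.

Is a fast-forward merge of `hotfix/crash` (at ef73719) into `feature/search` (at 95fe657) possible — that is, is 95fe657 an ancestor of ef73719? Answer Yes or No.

A fast-forward from 95fe657 to ef73719 is possible iff 95fe657 is an ancestor of ef73719.
Ancestors of ef73719: {1026de6, 3b88a14, 4825b47, 578b3a2, 6df294a, 6e6cb16, 948fada, c80b322, cb1d7cb, ea158c9, ef73719, f566c59, f9d0b42}.
95fe657 is not among them, so fast-forward is not possible.

No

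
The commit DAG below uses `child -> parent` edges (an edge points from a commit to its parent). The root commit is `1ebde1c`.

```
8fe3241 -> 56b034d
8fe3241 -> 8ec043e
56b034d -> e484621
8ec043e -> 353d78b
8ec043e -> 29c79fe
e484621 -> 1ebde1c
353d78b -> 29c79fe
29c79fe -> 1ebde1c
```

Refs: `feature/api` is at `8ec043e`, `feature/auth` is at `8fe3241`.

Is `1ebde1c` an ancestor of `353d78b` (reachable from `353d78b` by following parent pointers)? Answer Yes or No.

Ancestors of 353d78b (commits reachable by following parents): {1ebde1c, 29c79fe, 353d78b}.
1ebde1c is in that set, so it is an ancestor of 353d78b.

Yes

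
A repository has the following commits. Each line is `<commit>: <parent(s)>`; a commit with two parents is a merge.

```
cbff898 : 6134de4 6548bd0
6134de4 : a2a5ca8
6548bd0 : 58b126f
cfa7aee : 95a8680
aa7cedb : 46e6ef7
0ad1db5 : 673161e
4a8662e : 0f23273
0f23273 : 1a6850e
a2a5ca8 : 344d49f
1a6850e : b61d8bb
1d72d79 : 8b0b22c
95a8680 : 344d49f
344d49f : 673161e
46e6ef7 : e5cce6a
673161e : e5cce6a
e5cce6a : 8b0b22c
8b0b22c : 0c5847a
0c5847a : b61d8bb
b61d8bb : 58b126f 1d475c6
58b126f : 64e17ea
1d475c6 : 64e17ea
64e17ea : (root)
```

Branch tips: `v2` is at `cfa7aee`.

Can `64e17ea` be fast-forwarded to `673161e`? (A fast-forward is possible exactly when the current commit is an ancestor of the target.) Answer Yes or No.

A fast-forward from 64e17ea to 673161e is possible iff 64e17ea is an ancestor of 673161e.
Ancestors of 673161e: {0c5847a, 1d475c6, 58b126f, 64e17ea, 673161e, 8b0b22c, b61d8bb, e5cce6a}.
64e17ea is among them, so fast-forward is possible.

Yes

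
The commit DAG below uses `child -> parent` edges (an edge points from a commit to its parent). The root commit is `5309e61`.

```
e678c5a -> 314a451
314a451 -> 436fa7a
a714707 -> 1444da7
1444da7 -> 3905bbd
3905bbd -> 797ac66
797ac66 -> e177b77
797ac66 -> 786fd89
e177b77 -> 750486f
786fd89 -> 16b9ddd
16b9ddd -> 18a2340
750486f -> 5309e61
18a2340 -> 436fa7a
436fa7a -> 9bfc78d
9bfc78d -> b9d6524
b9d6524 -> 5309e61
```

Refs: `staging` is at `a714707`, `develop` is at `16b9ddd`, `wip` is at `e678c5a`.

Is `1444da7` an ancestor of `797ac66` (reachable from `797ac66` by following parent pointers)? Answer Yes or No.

No

Ancestors of 797ac66: {16b9ddd, 18a2340, 436fa7a, 5309e61, 750486f, 786fd89, 797ac66, 9bfc78d, b9d6524, e177b77}.
1444da7 is not in that set, so it is not an ancestor of 797ac66.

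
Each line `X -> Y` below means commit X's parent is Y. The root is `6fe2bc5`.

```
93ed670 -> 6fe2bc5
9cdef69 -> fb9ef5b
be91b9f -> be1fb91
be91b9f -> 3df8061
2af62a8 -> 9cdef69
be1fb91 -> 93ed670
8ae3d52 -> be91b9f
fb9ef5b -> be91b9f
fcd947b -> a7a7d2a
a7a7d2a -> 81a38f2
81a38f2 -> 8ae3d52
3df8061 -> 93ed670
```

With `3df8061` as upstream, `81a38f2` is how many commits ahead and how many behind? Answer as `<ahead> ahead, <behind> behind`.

Reachable from 81a38f2: {3df8061, 6fe2bc5, 81a38f2, 8ae3d52, 93ed670, be1fb91, be91b9f}.
Reachable from 3df8061: {3df8061, 6fe2bc5, 93ed670}.
Only in 81a38f2's history (ahead): {81a38f2, 8ae3d52, be1fb91, be91b9f} — 4.
Only in 3df8061's history (behind): {} — 0.

4 ahead, 0 behind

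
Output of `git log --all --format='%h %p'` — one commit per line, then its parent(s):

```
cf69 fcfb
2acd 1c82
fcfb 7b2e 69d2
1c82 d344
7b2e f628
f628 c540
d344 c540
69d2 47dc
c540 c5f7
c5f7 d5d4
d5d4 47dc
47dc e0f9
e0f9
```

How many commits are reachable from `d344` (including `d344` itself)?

Walking parent pointers from d344: reachable set = {47dc, c540, c5f7, d344, d5d4, e0f9}.
That is 6 commits.

6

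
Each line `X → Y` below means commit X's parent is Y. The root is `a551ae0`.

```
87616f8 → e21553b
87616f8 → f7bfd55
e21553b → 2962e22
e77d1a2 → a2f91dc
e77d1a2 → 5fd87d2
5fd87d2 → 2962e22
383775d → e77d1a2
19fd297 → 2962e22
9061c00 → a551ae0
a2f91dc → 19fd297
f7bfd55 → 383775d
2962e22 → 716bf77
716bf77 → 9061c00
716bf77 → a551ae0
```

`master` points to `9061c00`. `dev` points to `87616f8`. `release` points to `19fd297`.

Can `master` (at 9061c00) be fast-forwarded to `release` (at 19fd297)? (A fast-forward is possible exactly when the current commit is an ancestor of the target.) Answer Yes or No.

A fast-forward from 9061c00 to 19fd297 is possible iff 9061c00 is an ancestor of 19fd297.
Ancestors of 19fd297: {19fd297, 2962e22, 716bf77, 9061c00, a551ae0}.
9061c00 is among them, so fast-forward is possible.

Yes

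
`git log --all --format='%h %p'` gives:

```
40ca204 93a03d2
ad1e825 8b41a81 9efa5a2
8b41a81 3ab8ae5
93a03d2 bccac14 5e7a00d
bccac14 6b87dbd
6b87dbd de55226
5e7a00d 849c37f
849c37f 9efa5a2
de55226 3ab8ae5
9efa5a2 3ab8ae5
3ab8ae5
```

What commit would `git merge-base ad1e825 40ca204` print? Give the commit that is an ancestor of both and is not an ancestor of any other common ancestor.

9efa5a2

Ancestors of ad1e825: {3ab8ae5, 8b41a81, 9efa5a2, ad1e825}.
Ancestors of 40ca204: {3ab8ae5, 40ca204, 5e7a00d, 6b87dbd, 849c37f, 93a03d2, 9efa5a2, bccac14, de55226}.
Common ancestors: {3ab8ae5, 9efa5a2}.
Among these, 9efa5a2 is not an ancestor of any other common ancestor — it is the merge base.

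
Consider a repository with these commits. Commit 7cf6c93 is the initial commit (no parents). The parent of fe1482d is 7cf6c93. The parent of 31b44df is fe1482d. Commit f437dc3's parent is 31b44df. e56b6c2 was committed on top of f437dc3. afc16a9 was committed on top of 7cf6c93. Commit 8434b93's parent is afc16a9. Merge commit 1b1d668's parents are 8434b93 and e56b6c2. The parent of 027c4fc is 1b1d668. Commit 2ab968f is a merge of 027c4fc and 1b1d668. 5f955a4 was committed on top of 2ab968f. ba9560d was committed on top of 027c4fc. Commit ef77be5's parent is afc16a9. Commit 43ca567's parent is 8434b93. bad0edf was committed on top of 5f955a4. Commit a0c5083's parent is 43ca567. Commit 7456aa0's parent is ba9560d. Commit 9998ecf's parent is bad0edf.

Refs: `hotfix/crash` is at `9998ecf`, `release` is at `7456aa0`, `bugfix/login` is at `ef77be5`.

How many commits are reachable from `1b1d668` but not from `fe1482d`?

Reachable from 1b1d668: {1b1d668, 31b44df, 7cf6c93, 8434b93, afc16a9, e56b6c2, f437dc3, fe1482d}.
Reachable from fe1482d: {7cf6c93, fe1482d}.
In 1b1d668's history but not fe1482d's: {1b1d668, 31b44df, 8434b93, afc16a9, e56b6c2, f437dc3} — 6 commits.

6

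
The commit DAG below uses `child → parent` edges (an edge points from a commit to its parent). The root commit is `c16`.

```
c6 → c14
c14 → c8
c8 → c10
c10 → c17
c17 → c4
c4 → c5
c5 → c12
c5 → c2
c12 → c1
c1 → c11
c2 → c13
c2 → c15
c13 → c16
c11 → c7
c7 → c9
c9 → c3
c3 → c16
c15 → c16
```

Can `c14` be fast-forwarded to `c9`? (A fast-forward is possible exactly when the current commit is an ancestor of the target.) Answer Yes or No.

A fast-forward from c14 to c9 is possible iff c14 is an ancestor of c9.
Ancestors of c9: {c16, c3, c9}.
c14 is not among them, so fast-forward is not possible.

No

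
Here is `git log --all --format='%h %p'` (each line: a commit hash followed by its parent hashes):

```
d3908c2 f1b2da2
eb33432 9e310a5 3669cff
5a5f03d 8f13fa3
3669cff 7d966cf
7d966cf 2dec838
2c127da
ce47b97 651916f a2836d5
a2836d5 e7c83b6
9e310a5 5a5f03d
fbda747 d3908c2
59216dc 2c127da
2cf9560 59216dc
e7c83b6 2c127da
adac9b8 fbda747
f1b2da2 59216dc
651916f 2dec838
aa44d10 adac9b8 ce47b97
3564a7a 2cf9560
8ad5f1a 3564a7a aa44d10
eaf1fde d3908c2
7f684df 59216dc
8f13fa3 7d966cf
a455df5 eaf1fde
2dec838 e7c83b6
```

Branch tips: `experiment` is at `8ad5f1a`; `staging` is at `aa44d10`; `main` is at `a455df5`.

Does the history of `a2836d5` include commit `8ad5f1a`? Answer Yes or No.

No

Ancestors of a2836d5: {2c127da, a2836d5, e7c83b6}.
8ad5f1a is not in that set, so it is not an ancestor of a2836d5.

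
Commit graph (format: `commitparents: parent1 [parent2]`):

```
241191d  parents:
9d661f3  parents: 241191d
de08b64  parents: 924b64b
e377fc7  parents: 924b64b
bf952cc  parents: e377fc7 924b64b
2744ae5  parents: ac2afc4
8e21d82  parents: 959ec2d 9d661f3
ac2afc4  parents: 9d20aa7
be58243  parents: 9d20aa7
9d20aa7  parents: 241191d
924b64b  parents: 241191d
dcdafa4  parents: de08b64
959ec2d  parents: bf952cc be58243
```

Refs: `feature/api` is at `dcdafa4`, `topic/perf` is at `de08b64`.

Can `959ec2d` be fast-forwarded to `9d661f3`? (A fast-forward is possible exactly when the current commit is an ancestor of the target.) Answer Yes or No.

A fast-forward from 959ec2d to 9d661f3 is possible iff 959ec2d is an ancestor of 9d661f3.
Ancestors of 9d661f3: {241191d, 9d661f3}.
959ec2d is not among them, so fast-forward is not possible.

No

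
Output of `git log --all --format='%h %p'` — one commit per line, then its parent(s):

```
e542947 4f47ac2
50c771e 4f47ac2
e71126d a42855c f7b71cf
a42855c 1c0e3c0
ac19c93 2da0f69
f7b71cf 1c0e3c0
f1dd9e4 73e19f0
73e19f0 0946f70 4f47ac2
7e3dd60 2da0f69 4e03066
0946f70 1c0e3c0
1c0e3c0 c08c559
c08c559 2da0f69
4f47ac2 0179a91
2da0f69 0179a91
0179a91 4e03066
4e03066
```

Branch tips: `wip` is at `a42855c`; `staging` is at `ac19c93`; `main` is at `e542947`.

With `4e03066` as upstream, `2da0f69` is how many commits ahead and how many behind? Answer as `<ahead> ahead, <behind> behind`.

2 ahead, 0 behind

Reachable from 2da0f69: {0179a91, 2da0f69, 4e03066}.
Reachable from 4e03066: {4e03066}.
Only in 2da0f69's history (ahead): {0179a91, 2da0f69} — 2.
Only in 4e03066's history (behind): {} — 0.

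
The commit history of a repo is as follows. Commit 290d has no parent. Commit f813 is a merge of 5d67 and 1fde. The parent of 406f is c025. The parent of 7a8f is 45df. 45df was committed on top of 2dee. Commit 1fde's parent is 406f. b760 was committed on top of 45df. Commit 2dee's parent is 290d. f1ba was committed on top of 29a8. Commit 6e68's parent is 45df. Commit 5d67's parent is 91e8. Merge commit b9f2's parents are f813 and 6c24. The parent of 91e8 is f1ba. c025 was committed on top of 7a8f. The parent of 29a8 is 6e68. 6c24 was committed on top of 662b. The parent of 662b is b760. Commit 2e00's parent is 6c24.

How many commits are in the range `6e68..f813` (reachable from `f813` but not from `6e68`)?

9

Reachable from f813: {1fde, 290d, 29a8, 2dee, 406f, 45df, 5d67, 6e68, 7a8f, 91e8, c025, f1ba, f813}.
Reachable from 6e68: {290d, 2dee, 45df, 6e68}.
In f813's history but not 6e68's: {1fde, 29a8, 406f, 5d67, 7a8f, 91e8, c025, f1ba, f813} — 9 commits.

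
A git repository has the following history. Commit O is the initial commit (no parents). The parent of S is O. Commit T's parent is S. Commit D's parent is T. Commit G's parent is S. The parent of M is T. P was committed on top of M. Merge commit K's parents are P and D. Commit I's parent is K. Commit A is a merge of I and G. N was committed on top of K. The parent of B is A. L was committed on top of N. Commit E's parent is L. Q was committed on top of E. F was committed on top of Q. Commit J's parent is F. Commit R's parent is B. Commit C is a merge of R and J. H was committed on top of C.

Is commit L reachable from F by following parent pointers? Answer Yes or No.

Yes

Ancestors of F (commits reachable by following parents): {D, E, F, K, L, M, N, O, P, Q, S, T}.
L is in that set, so it is an ancestor of F.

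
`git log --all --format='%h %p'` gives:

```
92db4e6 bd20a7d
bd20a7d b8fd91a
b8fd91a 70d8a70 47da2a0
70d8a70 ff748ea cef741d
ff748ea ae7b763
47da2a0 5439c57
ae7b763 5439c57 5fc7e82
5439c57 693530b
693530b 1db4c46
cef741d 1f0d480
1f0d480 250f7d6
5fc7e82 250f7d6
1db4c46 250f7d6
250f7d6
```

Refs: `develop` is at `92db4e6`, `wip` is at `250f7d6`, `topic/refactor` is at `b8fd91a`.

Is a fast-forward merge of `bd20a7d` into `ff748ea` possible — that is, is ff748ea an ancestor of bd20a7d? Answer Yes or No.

Yes

A fast-forward from ff748ea to bd20a7d is possible iff ff748ea is an ancestor of bd20a7d.
Ancestors of bd20a7d: {1db4c46, 1f0d480, 250f7d6, 47da2a0, 5439c57, 5fc7e82, 693530b, 70d8a70, ae7b763, b8fd91a, bd20a7d, cef741d, ff748ea}.
ff748ea is among them, so fast-forward is possible.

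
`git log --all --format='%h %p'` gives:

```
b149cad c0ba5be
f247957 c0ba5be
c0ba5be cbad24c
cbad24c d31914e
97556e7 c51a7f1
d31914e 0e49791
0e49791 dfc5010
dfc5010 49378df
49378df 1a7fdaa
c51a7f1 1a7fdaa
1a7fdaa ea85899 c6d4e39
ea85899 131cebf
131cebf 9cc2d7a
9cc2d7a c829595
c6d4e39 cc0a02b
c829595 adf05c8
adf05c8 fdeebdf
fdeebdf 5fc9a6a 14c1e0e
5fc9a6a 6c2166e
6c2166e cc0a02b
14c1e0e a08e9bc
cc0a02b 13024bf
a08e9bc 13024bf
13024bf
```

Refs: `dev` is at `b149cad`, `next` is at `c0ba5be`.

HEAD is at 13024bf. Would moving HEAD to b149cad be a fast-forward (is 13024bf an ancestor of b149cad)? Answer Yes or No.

Yes

A fast-forward from 13024bf to b149cad is possible iff 13024bf is an ancestor of b149cad.
Ancestors of b149cad: {0e49791, 13024bf, 131cebf, 14c1e0e, 1a7fdaa, 49378df, 5fc9a6a, 6c2166e, 9cc2d7a, a08e9bc, adf05c8, b149cad, c0ba5be, c6d4e39, c829595, cbad24c, cc0a02b, d31914e, dfc5010, ea85899, fdeebdf}.
13024bf is among them, so fast-forward is possible.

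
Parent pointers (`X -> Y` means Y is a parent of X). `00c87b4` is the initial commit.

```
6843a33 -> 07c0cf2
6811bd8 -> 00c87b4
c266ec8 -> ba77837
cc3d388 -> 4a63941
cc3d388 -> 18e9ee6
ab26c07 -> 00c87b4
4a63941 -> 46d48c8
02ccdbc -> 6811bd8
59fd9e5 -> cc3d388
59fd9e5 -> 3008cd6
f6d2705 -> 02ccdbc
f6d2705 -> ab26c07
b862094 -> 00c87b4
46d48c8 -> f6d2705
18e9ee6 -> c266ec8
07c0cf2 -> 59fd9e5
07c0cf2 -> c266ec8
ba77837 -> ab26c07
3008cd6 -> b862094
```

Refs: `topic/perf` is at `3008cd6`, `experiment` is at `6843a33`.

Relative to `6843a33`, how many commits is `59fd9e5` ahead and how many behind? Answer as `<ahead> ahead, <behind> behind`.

Reachable from 59fd9e5: {00c87b4, 02ccdbc, 18e9ee6, 3008cd6, 46d48c8, 4a63941, 59fd9e5, 6811bd8, ab26c07, b862094, ba77837, c266ec8, cc3d388, f6d2705}.
Reachable from 6843a33: {00c87b4, 02ccdbc, 07c0cf2, 18e9ee6, 3008cd6, 46d48c8, 4a63941, 59fd9e5, 6811bd8, 6843a33, ab26c07, b862094, ba77837, c266ec8, cc3d388, f6d2705}.
Only in 59fd9e5's history (ahead): {} — 0.
Only in 6843a33's history (behind): {07c0cf2, 6843a33} — 2.

0 ahead, 2 behind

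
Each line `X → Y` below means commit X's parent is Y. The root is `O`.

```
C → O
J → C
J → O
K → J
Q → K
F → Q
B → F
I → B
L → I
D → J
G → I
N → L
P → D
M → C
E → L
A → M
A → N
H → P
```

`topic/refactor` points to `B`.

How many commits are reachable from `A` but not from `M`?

9

Reachable from A: {A, B, C, F, I, J, K, L, M, N, O, Q}.
Reachable from M: {C, M, O}.
In A's history but not M's: {A, B, F, I, J, K, L, N, Q} — 9 commits.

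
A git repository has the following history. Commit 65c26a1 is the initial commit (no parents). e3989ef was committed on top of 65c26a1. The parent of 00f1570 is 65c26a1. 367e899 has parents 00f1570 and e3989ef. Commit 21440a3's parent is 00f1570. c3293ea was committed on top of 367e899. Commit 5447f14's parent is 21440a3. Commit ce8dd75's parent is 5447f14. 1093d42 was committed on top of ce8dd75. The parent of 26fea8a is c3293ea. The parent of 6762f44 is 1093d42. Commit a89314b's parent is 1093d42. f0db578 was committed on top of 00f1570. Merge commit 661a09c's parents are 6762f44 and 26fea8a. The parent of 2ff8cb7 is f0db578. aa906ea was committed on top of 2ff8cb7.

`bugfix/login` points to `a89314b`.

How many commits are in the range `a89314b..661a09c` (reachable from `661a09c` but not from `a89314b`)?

Reachable from 661a09c: {00f1570, 1093d42, 21440a3, 26fea8a, 367e899, 5447f14, 65c26a1, 661a09c, 6762f44, c3293ea, ce8dd75, e3989ef}.
Reachable from a89314b: {00f1570, 1093d42, 21440a3, 5447f14, 65c26a1, a89314b, ce8dd75}.
In 661a09c's history but not a89314b's: {26fea8a, 367e899, 661a09c, 6762f44, c3293ea, e3989ef} — 6 commits.

6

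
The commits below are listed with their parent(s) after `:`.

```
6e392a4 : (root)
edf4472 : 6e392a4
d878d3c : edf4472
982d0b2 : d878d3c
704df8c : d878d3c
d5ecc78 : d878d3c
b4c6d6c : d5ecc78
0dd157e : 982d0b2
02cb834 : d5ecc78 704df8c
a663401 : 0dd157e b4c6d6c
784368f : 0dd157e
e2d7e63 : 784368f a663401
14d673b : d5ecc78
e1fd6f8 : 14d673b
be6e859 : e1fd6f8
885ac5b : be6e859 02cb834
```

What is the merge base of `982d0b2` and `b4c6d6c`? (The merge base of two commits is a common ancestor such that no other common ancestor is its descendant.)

d878d3c

Ancestors of 982d0b2: {6e392a4, 982d0b2, d878d3c, edf4472}.
Ancestors of b4c6d6c: {6e392a4, b4c6d6c, d5ecc78, d878d3c, edf4472}.
Common ancestors: {6e392a4, d878d3c, edf4472}.
Among these, d878d3c is not an ancestor of any other common ancestor — it is the merge base.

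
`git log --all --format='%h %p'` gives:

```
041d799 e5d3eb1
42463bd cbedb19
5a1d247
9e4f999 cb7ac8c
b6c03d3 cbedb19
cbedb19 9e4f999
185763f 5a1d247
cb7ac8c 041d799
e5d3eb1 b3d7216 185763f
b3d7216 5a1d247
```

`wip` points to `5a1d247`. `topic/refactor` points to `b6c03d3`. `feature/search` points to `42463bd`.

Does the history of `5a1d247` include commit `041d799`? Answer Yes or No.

No

Ancestors of 5a1d247: {5a1d247}.
041d799 is not in that set, so it is not an ancestor of 5a1d247.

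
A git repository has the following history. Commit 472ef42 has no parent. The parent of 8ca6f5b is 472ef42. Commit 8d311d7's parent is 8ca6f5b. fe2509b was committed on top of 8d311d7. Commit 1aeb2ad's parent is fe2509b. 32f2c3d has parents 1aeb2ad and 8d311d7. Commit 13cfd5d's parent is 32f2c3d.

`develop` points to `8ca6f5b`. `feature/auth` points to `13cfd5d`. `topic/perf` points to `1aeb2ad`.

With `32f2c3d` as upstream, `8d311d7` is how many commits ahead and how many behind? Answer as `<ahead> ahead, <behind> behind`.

0 ahead, 3 behind

Reachable from 8d311d7: {472ef42, 8ca6f5b, 8d311d7}.
Reachable from 32f2c3d: {1aeb2ad, 32f2c3d, 472ef42, 8ca6f5b, 8d311d7, fe2509b}.
Only in 8d311d7's history (ahead): {} — 0.
Only in 32f2c3d's history (behind): {1aeb2ad, 32f2c3d, fe2509b} — 3.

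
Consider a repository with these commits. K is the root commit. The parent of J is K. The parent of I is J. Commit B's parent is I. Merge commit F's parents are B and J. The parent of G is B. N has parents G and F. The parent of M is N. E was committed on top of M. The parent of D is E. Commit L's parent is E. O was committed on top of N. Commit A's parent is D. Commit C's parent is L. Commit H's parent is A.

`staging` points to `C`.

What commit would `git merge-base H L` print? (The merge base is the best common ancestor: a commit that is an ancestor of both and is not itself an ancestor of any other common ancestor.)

E

Ancestors of H: {A, B, D, E, F, G, H, I, J, K, M, N}.
Ancestors of L: {B, E, F, G, I, J, K, L, M, N}.
Common ancestors: {B, E, F, G, I, J, K, M, N}.
Among these, E is not an ancestor of any other common ancestor — it is the merge base.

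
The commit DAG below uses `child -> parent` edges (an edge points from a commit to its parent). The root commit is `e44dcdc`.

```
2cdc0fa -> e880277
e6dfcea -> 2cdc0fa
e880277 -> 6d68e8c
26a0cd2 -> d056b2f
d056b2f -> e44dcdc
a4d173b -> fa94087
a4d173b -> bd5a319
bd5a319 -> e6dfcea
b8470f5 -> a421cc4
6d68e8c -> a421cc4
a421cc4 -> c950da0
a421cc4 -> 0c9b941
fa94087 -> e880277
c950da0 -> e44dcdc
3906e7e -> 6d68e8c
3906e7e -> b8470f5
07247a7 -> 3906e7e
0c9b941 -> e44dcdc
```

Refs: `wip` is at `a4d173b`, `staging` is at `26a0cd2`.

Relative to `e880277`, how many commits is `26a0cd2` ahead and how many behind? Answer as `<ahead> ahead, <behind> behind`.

Reachable from 26a0cd2: {26a0cd2, d056b2f, e44dcdc}.
Reachable from e880277: {0c9b941, 6d68e8c, a421cc4, c950da0, e44dcdc, e880277}.
Only in 26a0cd2's history (ahead): {26a0cd2, d056b2f} — 2.
Only in e880277's history (behind): {0c9b941, 6d68e8c, a421cc4, c950da0, e880277} — 5.

2 ahead, 5 behind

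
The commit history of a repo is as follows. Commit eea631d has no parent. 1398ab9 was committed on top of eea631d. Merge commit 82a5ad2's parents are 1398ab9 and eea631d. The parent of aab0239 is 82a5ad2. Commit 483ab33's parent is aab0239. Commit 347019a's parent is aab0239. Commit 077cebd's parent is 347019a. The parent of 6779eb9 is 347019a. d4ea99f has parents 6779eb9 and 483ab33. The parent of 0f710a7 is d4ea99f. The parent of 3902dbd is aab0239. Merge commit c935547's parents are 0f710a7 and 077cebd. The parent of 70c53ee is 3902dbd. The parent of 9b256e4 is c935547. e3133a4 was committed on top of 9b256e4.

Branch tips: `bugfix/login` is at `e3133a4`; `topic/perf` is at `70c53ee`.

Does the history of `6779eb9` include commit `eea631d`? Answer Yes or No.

Yes

Ancestors of 6779eb9 (commits reachable by following parents): {1398ab9, 347019a, 6779eb9, 82a5ad2, aab0239, eea631d}.
eea631d is in that set, so it is an ancestor of 6779eb9.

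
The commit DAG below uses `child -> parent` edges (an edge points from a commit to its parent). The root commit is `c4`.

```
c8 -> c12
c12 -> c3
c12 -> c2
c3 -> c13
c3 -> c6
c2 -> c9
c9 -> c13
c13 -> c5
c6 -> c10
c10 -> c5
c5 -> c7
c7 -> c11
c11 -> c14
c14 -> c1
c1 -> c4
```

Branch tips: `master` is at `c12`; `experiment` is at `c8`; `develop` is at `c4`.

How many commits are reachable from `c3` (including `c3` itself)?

10

Walking parent pointers from c3: reachable set = {c1, c10, c11, c13, c14, c3, c4, c5, c6, c7}.
That is 10 commits.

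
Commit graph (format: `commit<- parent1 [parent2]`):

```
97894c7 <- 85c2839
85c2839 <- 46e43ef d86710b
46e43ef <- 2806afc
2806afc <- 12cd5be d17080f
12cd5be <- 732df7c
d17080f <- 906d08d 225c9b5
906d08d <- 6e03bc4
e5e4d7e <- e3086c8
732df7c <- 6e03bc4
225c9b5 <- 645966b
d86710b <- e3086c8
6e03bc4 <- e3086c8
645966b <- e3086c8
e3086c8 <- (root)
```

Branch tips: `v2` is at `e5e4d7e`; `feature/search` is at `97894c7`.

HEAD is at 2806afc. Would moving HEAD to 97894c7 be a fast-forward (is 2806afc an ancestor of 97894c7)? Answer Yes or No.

Yes

A fast-forward from 2806afc to 97894c7 is possible iff 2806afc is an ancestor of 97894c7.
Ancestors of 97894c7: {12cd5be, 225c9b5, 2806afc, 46e43ef, 645966b, 6e03bc4, 732df7c, 85c2839, 906d08d, 97894c7, d17080f, d86710b, e3086c8}.
2806afc is among them, so fast-forward is possible.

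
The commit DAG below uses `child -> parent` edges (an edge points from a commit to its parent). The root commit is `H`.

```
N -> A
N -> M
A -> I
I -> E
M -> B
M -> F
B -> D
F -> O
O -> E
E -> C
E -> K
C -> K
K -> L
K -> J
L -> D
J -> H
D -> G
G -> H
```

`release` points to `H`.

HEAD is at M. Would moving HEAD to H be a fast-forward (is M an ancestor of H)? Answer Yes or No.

No

A fast-forward from M to H is possible iff M is an ancestor of H.
Ancestors of H: {H}.
M is not among them, so fast-forward is not possible.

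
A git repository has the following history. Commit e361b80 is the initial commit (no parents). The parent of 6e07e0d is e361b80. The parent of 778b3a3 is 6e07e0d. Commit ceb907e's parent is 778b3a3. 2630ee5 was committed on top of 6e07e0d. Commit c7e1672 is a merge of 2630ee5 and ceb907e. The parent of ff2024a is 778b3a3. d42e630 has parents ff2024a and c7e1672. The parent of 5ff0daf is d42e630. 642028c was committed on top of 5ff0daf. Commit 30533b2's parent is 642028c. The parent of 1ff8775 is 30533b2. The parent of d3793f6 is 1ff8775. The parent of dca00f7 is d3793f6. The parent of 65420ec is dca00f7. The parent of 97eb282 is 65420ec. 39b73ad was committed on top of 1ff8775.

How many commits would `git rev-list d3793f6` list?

13

Walking parent pointers from d3793f6: reachable set = {1ff8775, 2630ee5, 30533b2, 5ff0daf, 642028c, 6e07e0d, 778b3a3, c7e1672, ceb907e, d3793f6, d42e630, e361b80, ff2024a}.
That is 13 commits.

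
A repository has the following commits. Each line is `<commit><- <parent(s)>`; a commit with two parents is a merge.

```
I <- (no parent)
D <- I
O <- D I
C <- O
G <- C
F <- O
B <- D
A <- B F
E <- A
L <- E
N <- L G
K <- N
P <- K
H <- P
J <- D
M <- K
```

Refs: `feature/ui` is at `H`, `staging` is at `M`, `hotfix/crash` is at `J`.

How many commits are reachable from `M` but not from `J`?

11

Reachable from M: {A, B, C, D, E, F, G, I, K, L, M, N, O}.
Reachable from J: {D, I, J}.
In M's history but not J's: {A, B, C, E, F, G, K, L, M, N, O} — 11 commits.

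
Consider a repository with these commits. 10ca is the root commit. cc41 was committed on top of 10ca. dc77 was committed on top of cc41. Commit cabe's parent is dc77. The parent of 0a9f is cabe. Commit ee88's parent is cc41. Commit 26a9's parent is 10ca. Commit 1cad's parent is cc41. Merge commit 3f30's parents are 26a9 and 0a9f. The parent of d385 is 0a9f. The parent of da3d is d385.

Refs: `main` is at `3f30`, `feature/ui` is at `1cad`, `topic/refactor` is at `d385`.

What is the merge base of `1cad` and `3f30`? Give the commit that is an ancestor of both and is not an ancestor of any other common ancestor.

Ancestors of 1cad: {10ca, 1cad, cc41}.
Ancestors of 3f30: {0a9f, 10ca, 26a9, 3f30, cabe, cc41, dc77}.
Common ancestors: {10ca, cc41}.
Among these, cc41 is not an ancestor of any other common ancestor — it is the merge base.

cc41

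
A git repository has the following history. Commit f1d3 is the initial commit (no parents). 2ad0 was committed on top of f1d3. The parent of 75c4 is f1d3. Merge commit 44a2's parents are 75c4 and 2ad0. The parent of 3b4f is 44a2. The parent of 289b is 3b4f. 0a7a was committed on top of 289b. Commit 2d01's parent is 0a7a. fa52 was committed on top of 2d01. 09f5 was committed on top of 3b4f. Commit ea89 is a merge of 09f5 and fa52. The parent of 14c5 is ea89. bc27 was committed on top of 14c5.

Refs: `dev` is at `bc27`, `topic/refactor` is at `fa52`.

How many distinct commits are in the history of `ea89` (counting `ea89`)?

11

Walking parent pointers from ea89: reachable set = {09f5, 0a7a, 289b, 2ad0, 2d01, 3b4f, 44a2, 75c4, ea89, f1d3, fa52}.
That is 11 commits.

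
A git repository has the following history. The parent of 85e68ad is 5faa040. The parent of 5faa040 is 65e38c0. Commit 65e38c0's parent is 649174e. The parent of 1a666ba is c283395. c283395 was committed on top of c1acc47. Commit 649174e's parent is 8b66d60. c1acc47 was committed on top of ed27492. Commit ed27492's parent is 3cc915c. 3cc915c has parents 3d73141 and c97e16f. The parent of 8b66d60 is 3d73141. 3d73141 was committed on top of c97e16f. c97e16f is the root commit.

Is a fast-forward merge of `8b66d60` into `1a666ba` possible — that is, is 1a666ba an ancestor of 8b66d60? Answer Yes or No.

No

A fast-forward from 1a666ba to 8b66d60 is possible iff 1a666ba is an ancestor of 8b66d60.
Ancestors of 8b66d60: {3d73141, 8b66d60, c97e16f}.
1a666ba is not among them, so fast-forward is not possible.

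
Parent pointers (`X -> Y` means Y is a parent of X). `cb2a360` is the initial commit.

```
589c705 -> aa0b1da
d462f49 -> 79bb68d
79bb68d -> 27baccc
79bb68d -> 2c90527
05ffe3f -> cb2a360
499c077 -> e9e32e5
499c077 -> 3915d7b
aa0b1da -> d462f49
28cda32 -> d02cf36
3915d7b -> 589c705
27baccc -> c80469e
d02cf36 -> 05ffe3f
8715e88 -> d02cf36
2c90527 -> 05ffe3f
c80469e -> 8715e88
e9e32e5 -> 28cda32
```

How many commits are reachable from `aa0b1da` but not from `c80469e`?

Reachable from aa0b1da: {05ffe3f, 27baccc, 2c90527, 79bb68d, 8715e88, aa0b1da, c80469e, cb2a360, d02cf36, d462f49}.
Reachable from c80469e: {05ffe3f, 8715e88, c80469e, cb2a360, d02cf36}.
In aa0b1da's history but not c80469e's: {27baccc, 2c90527, 79bb68d, aa0b1da, d462f49} — 5 commits.

5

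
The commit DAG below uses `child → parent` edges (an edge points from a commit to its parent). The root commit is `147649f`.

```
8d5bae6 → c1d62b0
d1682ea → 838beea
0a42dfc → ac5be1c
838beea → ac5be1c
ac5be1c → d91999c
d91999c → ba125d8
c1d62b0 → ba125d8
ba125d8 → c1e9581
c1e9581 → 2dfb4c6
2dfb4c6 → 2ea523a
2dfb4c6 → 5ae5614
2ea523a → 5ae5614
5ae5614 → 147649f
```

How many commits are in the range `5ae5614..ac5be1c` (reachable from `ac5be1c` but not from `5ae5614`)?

Reachable from ac5be1c: {147649f, 2dfb4c6, 2ea523a, 5ae5614, ac5be1c, ba125d8, c1e9581, d91999c}.
Reachable from 5ae5614: {147649f, 5ae5614}.
In ac5be1c's history but not 5ae5614's: {2dfb4c6, 2ea523a, ac5be1c, ba125d8, c1e9581, d91999c} — 6 commits.

6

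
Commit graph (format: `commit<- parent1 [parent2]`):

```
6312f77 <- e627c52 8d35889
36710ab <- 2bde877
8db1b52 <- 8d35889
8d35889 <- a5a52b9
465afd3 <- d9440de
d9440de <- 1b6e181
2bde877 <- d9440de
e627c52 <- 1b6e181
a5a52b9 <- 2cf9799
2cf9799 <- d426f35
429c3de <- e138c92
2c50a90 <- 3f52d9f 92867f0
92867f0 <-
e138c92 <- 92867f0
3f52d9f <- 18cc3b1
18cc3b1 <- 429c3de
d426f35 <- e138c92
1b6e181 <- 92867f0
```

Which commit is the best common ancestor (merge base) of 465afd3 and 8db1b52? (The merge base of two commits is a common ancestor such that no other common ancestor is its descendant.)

92867f0

Ancestors of 465afd3: {1b6e181, 465afd3, 92867f0, d9440de}.
Ancestors of 8db1b52: {2cf9799, 8d35889, 8db1b52, 92867f0, a5a52b9, d426f35, e138c92}.
Common ancestors: {92867f0}.
The only common ancestor is 92867f0, so it is the merge base.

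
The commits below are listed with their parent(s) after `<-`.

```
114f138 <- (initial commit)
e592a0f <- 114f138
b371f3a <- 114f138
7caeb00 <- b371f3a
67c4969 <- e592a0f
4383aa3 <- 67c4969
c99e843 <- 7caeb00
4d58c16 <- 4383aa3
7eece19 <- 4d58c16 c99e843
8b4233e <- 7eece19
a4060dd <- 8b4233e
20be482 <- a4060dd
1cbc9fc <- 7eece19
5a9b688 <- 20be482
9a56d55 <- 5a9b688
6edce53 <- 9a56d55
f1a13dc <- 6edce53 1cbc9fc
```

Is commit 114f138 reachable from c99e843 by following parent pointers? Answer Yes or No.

Ancestors of c99e843 (commits reachable by following parents): {114f138, 7caeb00, b371f3a, c99e843}.
114f138 is in that set, so it is an ancestor of c99e843.

Yes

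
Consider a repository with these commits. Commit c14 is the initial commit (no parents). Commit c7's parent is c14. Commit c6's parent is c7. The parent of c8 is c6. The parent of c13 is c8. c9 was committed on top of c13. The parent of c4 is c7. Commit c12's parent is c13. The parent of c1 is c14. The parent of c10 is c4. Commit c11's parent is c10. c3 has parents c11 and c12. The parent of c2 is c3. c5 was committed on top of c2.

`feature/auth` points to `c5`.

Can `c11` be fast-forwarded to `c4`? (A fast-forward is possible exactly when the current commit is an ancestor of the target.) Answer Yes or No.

A fast-forward from c11 to c4 is possible iff c11 is an ancestor of c4.
Ancestors of c4: {c14, c4, c7}.
c11 is not among them, so fast-forward is not possible.

No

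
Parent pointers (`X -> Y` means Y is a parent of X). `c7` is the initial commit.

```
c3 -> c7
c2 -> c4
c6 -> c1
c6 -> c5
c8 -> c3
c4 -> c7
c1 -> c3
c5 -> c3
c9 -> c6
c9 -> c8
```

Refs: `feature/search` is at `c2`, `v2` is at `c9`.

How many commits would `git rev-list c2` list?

3

Walking parent pointers from c2: reachable set = {c2, c4, c7}.
That is 3 commits.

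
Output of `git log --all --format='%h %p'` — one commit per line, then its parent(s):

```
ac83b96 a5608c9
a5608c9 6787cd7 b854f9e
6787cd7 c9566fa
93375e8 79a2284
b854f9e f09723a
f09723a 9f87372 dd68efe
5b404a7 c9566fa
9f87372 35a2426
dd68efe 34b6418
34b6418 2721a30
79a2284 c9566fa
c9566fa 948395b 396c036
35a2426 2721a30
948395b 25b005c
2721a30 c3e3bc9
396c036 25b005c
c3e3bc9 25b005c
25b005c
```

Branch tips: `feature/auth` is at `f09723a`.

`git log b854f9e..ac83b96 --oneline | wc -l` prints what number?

Reachable from ac83b96: {25b005c, 2721a30, 34b6418, 35a2426, 396c036, 6787cd7, 948395b, 9f87372, a5608c9, ac83b96, b854f9e, c3e3bc9, c9566fa, dd68efe, f09723a}.
Reachable from b854f9e: {25b005c, 2721a30, 34b6418, 35a2426, 9f87372, b854f9e, c3e3bc9, dd68efe, f09723a}.
In ac83b96's history but not b854f9e's: {396c036, 6787cd7, 948395b, a5608c9, ac83b96, c9566fa} — 6 commits.

6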